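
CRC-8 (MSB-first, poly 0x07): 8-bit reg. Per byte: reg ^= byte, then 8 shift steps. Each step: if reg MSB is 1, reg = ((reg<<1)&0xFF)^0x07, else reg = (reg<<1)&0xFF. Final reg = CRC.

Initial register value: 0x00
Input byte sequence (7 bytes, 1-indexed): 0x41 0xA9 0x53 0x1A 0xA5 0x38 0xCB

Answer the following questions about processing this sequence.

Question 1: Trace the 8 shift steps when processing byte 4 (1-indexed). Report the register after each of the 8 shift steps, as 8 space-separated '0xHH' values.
Answer: 0xDF 0xB9 0x75 0xEA 0xD3 0xA1 0x45 0x8A

Derivation:
After byte 1 (0x41): reg=0xC0
After byte 2 (0xA9): reg=0x18
After byte 3 (0x53): reg=0xF6
Register before byte 4: 0xF6
After XOR with byte 0x1A: 0xEC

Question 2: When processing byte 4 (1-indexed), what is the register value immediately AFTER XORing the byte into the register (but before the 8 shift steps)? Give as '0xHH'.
Register before byte 4: 0xF6
Byte 4: 0x1A
0xF6 XOR 0x1A = 0xEC

Answer: 0xEC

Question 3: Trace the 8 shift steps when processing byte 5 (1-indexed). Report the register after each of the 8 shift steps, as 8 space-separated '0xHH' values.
Answer: 0x5E 0xBC 0x7F 0xFE 0xFB 0xF1 0xE5 0xCD

Derivation:
After byte 1 (0x41): reg=0xC0
After byte 2 (0xA9): reg=0x18
After byte 3 (0x53): reg=0xF6
After byte 4 (0x1A): reg=0x8A
Register before byte 5: 0x8A
After XOR with byte 0xA5: 0x2F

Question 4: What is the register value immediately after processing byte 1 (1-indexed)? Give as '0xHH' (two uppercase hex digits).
Answer: 0xC0

Derivation:
After byte 1 (0x41): reg=0xC0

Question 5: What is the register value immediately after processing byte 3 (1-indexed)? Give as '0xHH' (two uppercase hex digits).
Answer: 0xF6

Derivation:
After byte 1 (0x41): reg=0xC0
After byte 2 (0xA9): reg=0x18
After byte 3 (0x53): reg=0xF6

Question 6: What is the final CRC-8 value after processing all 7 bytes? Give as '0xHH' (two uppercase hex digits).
After byte 1 (0x41): reg=0xC0
After byte 2 (0xA9): reg=0x18
After byte 3 (0x53): reg=0xF6
After byte 4 (0x1A): reg=0x8A
After byte 5 (0xA5): reg=0xCD
After byte 6 (0x38): reg=0xC5
After byte 7 (0xCB): reg=0x2A

Answer: 0x2A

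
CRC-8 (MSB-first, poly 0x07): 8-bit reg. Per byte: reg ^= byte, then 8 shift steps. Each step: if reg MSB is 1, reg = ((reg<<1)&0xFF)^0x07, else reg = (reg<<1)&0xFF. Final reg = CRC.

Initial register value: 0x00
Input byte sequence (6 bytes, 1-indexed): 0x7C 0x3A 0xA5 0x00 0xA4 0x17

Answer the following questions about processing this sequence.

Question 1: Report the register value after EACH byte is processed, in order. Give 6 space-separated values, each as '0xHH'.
0x73 0xF8 0x94 0xE5 0xC0 0x2B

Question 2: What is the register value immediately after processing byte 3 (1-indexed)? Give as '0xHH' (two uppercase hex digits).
Answer: 0x94

Derivation:
After byte 1 (0x7C): reg=0x73
After byte 2 (0x3A): reg=0xF8
After byte 3 (0xA5): reg=0x94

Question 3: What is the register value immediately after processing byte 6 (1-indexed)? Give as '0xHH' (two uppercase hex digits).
Answer: 0x2B

Derivation:
After byte 1 (0x7C): reg=0x73
After byte 2 (0x3A): reg=0xF8
After byte 3 (0xA5): reg=0x94
After byte 4 (0x00): reg=0xE5
After byte 5 (0xA4): reg=0xC0
After byte 6 (0x17): reg=0x2B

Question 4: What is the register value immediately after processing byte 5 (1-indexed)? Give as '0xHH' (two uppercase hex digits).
After byte 1 (0x7C): reg=0x73
After byte 2 (0x3A): reg=0xF8
After byte 3 (0xA5): reg=0x94
After byte 4 (0x00): reg=0xE5
After byte 5 (0xA4): reg=0xC0

Answer: 0xC0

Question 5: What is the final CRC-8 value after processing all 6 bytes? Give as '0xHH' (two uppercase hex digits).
Answer: 0x2B

Derivation:
After byte 1 (0x7C): reg=0x73
After byte 2 (0x3A): reg=0xF8
After byte 3 (0xA5): reg=0x94
After byte 4 (0x00): reg=0xE5
After byte 5 (0xA4): reg=0xC0
After byte 6 (0x17): reg=0x2B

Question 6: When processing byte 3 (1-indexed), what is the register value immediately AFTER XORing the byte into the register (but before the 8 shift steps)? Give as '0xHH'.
Answer: 0x5D

Derivation:
Register before byte 3: 0xF8
Byte 3: 0xA5
0xF8 XOR 0xA5 = 0x5D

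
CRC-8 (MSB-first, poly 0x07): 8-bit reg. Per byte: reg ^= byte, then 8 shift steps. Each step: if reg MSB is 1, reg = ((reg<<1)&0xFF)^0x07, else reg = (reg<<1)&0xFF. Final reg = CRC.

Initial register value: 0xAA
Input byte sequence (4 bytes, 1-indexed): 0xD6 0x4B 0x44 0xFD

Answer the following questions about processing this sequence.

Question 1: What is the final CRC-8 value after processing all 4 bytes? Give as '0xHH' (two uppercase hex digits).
After byte 1 (0xD6): reg=0x73
After byte 2 (0x4B): reg=0xA8
After byte 3 (0x44): reg=0x8A
After byte 4 (0xFD): reg=0x42

Answer: 0x42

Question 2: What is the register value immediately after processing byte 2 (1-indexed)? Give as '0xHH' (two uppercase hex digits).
After byte 1 (0xD6): reg=0x73
After byte 2 (0x4B): reg=0xA8

Answer: 0xA8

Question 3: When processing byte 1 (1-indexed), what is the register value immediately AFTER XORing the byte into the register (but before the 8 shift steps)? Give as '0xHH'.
Answer: 0x7C

Derivation:
Register before byte 1: 0xAA
Byte 1: 0xD6
0xAA XOR 0xD6 = 0x7C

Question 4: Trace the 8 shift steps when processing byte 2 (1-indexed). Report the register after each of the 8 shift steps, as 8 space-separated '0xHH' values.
After byte 1 (0xD6): reg=0x73
Register before byte 2: 0x73
After XOR with byte 0x4B: 0x38

Answer: 0x70 0xE0 0xC7 0x89 0x15 0x2A 0x54 0xA8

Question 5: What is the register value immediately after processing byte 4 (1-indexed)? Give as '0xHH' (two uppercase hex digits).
Answer: 0x42

Derivation:
After byte 1 (0xD6): reg=0x73
After byte 2 (0x4B): reg=0xA8
After byte 3 (0x44): reg=0x8A
After byte 4 (0xFD): reg=0x42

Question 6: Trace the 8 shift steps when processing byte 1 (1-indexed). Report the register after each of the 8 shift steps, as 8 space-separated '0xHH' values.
Register before byte 1: 0xAA
After XOR with byte 0xD6: 0x7C

Answer: 0xF8 0xF7 0xE9 0xD5 0xAD 0x5D 0xBA 0x73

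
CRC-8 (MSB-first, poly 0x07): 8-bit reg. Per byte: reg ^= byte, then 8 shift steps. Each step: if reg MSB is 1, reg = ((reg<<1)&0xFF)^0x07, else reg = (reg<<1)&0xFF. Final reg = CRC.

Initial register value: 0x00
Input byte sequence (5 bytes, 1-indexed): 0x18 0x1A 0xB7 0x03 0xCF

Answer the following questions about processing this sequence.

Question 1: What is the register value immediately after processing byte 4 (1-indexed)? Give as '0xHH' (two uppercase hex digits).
Answer: 0xDF

Derivation:
After byte 1 (0x18): reg=0x48
After byte 2 (0x1A): reg=0xB9
After byte 3 (0xB7): reg=0x2A
After byte 4 (0x03): reg=0xDF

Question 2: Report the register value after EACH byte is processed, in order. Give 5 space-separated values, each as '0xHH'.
0x48 0xB9 0x2A 0xDF 0x70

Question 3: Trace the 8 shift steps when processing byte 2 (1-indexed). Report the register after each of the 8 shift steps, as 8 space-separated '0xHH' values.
Answer: 0xA4 0x4F 0x9E 0x3B 0x76 0xEC 0xDF 0xB9

Derivation:
After byte 1 (0x18): reg=0x48
Register before byte 2: 0x48
After XOR with byte 0x1A: 0x52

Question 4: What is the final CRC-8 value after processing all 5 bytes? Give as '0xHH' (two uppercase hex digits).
Answer: 0x70

Derivation:
After byte 1 (0x18): reg=0x48
After byte 2 (0x1A): reg=0xB9
After byte 3 (0xB7): reg=0x2A
After byte 4 (0x03): reg=0xDF
After byte 5 (0xCF): reg=0x70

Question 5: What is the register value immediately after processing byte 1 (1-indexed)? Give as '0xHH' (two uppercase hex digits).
After byte 1 (0x18): reg=0x48

Answer: 0x48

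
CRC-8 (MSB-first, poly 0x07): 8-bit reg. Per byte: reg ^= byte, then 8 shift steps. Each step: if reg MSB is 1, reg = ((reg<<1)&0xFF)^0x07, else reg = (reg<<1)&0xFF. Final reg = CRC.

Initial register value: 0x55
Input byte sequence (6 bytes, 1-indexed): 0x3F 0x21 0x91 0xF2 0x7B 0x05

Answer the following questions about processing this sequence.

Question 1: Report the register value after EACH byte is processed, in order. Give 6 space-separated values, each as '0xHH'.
0x11 0x90 0x07 0xC5 0x33 0x82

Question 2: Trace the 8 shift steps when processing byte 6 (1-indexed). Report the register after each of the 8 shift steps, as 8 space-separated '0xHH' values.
After byte 1 (0x3F): reg=0x11
After byte 2 (0x21): reg=0x90
After byte 3 (0x91): reg=0x07
After byte 4 (0xF2): reg=0xC5
After byte 5 (0x7B): reg=0x33
Register before byte 6: 0x33
After XOR with byte 0x05: 0x36

Answer: 0x6C 0xD8 0xB7 0x69 0xD2 0xA3 0x41 0x82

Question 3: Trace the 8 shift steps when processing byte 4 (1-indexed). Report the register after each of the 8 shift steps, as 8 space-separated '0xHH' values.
After byte 1 (0x3F): reg=0x11
After byte 2 (0x21): reg=0x90
After byte 3 (0x91): reg=0x07
Register before byte 4: 0x07
After XOR with byte 0xF2: 0xF5

Answer: 0xED 0xDD 0xBD 0x7D 0xFA 0xF3 0xE1 0xC5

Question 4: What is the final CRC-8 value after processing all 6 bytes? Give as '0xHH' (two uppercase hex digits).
Answer: 0x82

Derivation:
After byte 1 (0x3F): reg=0x11
After byte 2 (0x21): reg=0x90
After byte 3 (0x91): reg=0x07
After byte 4 (0xF2): reg=0xC5
After byte 5 (0x7B): reg=0x33
After byte 6 (0x05): reg=0x82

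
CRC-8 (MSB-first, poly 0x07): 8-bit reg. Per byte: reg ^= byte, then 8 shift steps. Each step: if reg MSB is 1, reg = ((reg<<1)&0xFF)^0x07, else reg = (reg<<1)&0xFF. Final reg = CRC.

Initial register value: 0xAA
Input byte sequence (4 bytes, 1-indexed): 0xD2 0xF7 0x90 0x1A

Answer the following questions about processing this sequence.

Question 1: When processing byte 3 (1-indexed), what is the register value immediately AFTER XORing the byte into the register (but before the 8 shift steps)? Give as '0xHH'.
Register before byte 3: 0xC1
Byte 3: 0x90
0xC1 XOR 0x90 = 0x51

Answer: 0x51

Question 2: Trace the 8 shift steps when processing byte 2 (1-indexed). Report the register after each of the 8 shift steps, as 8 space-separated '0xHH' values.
After byte 1 (0xD2): reg=0x6F
Register before byte 2: 0x6F
After XOR with byte 0xF7: 0x98

Answer: 0x37 0x6E 0xDC 0xBF 0x79 0xF2 0xE3 0xC1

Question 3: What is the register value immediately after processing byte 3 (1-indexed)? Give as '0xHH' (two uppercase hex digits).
Answer: 0xB0

Derivation:
After byte 1 (0xD2): reg=0x6F
After byte 2 (0xF7): reg=0xC1
After byte 3 (0x90): reg=0xB0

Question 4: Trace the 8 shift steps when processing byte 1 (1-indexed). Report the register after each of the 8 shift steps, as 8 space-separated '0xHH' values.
Answer: 0xF0 0xE7 0xC9 0x95 0x2D 0x5A 0xB4 0x6F

Derivation:
Register before byte 1: 0xAA
After XOR with byte 0xD2: 0x78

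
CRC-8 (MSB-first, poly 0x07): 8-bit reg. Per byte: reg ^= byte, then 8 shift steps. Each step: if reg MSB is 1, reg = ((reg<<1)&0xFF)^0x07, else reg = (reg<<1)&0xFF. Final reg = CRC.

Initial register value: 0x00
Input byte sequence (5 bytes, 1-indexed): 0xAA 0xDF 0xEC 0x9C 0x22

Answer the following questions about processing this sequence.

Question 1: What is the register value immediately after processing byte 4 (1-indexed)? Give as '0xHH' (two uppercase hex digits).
Answer: 0x69

Derivation:
After byte 1 (0xAA): reg=0x5F
After byte 2 (0xDF): reg=0x89
After byte 3 (0xEC): reg=0x3C
After byte 4 (0x9C): reg=0x69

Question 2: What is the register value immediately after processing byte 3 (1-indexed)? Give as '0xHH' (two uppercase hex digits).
After byte 1 (0xAA): reg=0x5F
After byte 2 (0xDF): reg=0x89
After byte 3 (0xEC): reg=0x3C

Answer: 0x3C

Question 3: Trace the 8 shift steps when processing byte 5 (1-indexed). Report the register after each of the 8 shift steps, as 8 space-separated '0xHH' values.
After byte 1 (0xAA): reg=0x5F
After byte 2 (0xDF): reg=0x89
After byte 3 (0xEC): reg=0x3C
After byte 4 (0x9C): reg=0x69
Register before byte 5: 0x69
After XOR with byte 0x22: 0x4B

Answer: 0x96 0x2B 0x56 0xAC 0x5F 0xBE 0x7B 0xF6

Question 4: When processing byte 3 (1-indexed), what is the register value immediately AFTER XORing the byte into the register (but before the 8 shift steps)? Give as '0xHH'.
Answer: 0x65

Derivation:
Register before byte 3: 0x89
Byte 3: 0xEC
0x89 XOR 0xEC = 0x65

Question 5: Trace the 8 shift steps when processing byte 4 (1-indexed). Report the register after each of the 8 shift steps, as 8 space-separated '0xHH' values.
Answer: 0x47 0x8E 0x1B 0x36 0x6C 0xD8 0xB7 0x69

Derivation:
After byte 1 (0xAA): reg=0x5F
After byte 2 (0xDF): reg=0x89
After byte 3 (0xEC): reg=0x3C
Register before byte 4: 0x3C
After XOR with byte 0x9C: 0xA0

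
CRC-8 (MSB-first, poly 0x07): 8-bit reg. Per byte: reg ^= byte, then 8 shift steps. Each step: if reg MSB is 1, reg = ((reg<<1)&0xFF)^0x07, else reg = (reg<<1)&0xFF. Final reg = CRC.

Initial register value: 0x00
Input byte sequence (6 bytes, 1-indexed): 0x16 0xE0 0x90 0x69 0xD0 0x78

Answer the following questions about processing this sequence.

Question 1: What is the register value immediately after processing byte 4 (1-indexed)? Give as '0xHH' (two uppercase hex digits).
After byte 1 (0x16): reg=0x62
After byte 2 (0xE0): reg=0x87
After byte 3 (0x90): reg=0x65
After byte 4 (0x69): reg=0x24

Answer: 0x24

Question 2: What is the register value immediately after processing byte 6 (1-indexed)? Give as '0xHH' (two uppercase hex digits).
After byte 1 (0x16): reg=0x62
After byte 2 (0xE0): reg=0x87
After byte 3 (0x90): reg=0x65
After byte 4 (0x69): reg=0x24
After byte 5 (0xD0): reg=0xC2
After byte 6 (0x78): reg=0x2F

Answer: 0x2F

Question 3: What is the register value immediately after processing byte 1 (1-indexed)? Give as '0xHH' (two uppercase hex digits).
Answer: 0x62

Derivation:
After byte 1 (0x16): reg=0x62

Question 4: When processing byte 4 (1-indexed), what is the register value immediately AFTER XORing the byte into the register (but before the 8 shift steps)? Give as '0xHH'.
Register before byte 4: 0x65
Byte 4: 0x69
0x65 XOR 0x69 = 0x0C

Answer: 0x0C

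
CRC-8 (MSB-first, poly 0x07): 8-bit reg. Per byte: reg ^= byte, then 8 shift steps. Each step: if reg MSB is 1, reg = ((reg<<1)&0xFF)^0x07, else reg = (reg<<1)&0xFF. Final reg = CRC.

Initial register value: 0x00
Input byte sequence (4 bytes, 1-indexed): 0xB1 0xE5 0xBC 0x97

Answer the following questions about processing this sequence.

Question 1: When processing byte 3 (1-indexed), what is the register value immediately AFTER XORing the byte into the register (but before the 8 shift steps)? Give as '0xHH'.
Answer: 0x53

Derivation:
Register before byte 3: 0xEF
Byte 3: 0xBC
0xEF XOR 0xBC = 0x53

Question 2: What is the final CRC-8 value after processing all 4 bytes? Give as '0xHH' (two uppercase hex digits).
After byte 1 (0xB1): reg=0x1E
After byte 2 (0xE5): reg=0xEF
After byte 3 (0xBC): reg=0xBE
After byte 4 (0x97): reg=0xDF

Answer: 0xDF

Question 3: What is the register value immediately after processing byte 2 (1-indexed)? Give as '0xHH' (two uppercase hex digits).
Answer: 0xEF

Derivation:
After byte 1 (0xB1): reg=0x1E
After byte 2 (0xE5): reg=0xEF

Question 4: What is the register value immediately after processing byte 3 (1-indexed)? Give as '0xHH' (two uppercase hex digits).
After byte 1 (0xB1): reg=0x1E
After byte 2 (0xE5): reg=0xEF
After byte 3 (0xBC): reg=0xBE

Answer: 0xBE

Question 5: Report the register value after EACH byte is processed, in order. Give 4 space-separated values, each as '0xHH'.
0x1E 0xEF 0xBE 0xDF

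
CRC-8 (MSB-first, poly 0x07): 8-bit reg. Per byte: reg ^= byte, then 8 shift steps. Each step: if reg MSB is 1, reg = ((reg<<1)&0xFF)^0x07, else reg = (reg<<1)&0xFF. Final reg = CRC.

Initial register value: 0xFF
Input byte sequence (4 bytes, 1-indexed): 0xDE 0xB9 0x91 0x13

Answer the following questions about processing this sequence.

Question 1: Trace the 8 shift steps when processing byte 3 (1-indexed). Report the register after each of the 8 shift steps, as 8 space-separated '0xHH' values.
Answer: 0x18 0x30 0x60 0xC0 0x87 0x09 0x12 0x24

Derivation:
After byte 1 (0xDE): reg=0xE7
After byte 2 (0xB9): reg=0x9D
Register before byte 3: 0x9D
After XOR with byte 0x91: 0x0C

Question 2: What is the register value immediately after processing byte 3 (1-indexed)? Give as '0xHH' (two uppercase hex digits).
Answer: 0x24

Derivation:
After byte 1 (0xDE): reg=0xE7
After byte 2 (0xB9): reg=0x9D
After byte 3 (0x91): reg=0x24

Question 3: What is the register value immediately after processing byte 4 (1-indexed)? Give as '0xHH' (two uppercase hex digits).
Answer: 0x85

Derivation:
After byte 1 (0xDE): reg=0xE7
After byte 2 (0xB9): reg=0x9D
After byte 3 (0x91): reg=0x24
After byte 4 (0x13): reg=0x85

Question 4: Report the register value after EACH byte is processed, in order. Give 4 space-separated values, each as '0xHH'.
0xE7 0x9D 0x24 0x85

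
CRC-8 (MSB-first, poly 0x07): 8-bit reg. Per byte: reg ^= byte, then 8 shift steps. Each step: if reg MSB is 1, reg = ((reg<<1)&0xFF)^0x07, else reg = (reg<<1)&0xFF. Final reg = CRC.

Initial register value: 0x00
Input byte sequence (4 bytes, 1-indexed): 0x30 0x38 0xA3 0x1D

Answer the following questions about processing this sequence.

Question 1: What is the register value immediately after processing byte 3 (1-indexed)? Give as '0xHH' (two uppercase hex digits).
Answer: 0xD0

Derivation:
After byte 1 (0x30): reg=0x90
After byte 2 (0x38): reg=0x51
After byte 3 (0xA3): reg=0xD0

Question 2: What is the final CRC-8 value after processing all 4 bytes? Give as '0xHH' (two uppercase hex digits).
Answer: 0x6D

Derivation:
After byte 1 (0x30): reg=0x90
After byte 2 (0x38): reg=0x51
After byte 3 (0xA3): reg=0xD0
After byte 4 (0x1D): reg=0x6D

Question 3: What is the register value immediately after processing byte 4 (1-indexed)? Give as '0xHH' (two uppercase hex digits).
Answer: 0x6D

Derivation:
After byte 1 (0x30): reg=0x90
After byte 2 (0x38): reg=0x51
After byte 3 (0xA3): reg=0xD0
After byte 4 (0x1D): reg=0x6D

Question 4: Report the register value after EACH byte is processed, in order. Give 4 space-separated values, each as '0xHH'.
0x90 0x51 0xD0 0x6D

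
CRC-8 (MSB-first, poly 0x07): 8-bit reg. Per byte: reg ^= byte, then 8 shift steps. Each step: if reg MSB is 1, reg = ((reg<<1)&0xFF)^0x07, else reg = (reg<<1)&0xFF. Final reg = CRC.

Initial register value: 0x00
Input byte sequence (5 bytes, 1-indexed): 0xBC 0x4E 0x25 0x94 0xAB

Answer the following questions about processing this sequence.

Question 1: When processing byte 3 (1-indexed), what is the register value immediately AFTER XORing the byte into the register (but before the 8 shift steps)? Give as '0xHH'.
Register before byte 3: 0x5E
Byte 3: 0x25
0x5E XOR 0x25 = 0x7B

Answer: 0x7B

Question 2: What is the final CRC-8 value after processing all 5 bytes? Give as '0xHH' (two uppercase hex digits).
After byte 1 (0xBC): reg=0x3D
After byte 2 (0x4E): reg=0x5E
After byte 3 (0x25): reg=0x66
After byte 4 (0x94): reg=0xD0
After byte 5 (0xAB): reg=0x66

Answer: 0x66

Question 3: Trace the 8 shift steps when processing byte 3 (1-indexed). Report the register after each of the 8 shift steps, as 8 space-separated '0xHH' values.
After byte 1 (0xBC): reg=0x3D
After byte 2 (0x4E): reg=0x5E
Register before byte 3: 0x5E
After XOR with byte 0x25: 0x7B

Answer: 0xF6 0xEB 0xD1 0xA5 0x4D 0x9A 0x33 0x66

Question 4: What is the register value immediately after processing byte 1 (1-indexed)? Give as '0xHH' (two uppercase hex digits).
Answer: 0x3D

Derivation:
After byte 1 (0xBC): reg=0x3D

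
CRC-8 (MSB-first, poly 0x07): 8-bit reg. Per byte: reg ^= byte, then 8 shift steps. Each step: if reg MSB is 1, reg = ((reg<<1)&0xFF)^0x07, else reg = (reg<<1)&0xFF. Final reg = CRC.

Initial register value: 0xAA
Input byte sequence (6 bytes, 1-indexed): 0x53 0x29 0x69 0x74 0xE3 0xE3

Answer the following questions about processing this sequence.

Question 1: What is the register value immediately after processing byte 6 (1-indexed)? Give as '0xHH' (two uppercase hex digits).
Answer: 0xA2

Derivation:
After byte 1 (0x53): reg=0xE1
After byte 2 (0x29): reg=0x76
After byte 3 (0x69): reg=0x5D
After byte 4 (0x74): reg=0xDF
After byte 5 (0xE3): reg=0xB4
After byte 6 (0xE3): reg=0xA2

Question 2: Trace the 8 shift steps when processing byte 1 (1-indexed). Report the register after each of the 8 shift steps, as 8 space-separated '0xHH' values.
Answer: 0xF5 0xED 0xDD 0xBD 0x7D 0xFA 0xF3 0xE1

Derivation:
Register before byte 1: 0xAA
After XOR with byte 0x53: 0xF9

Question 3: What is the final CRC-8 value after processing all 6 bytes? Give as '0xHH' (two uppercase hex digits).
After byte 1 (0x53): reg=0xE1
After byte 2 (0x29): reg=0x76
After byte 3 (0x69): reg=0x5D
After byte 4 (0x74): reg=0xDF
After byte 5 (0xE3): reg=0xB4
After byte 6 (0xE3): reg=0xA2

Answer: 0xA2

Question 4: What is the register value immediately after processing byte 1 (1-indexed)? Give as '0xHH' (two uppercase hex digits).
After byte 1 (0x53): reg=0xE1

Answer: 0xE1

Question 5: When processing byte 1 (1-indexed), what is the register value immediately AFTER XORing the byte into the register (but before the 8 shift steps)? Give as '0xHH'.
Answer: 0xF9

Derivation:
Register before byte 1: 0xAA
Byte 1: 0x53
0xAA XOR 0x53 = 0xF9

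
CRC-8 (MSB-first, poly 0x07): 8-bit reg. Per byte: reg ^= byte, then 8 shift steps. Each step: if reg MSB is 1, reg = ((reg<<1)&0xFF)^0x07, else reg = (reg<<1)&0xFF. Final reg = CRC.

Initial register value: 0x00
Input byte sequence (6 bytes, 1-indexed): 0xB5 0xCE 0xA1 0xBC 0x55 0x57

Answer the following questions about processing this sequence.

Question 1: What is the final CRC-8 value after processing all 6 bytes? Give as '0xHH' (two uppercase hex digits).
Answer: 0xDF

Derivation:
After byte 1 (0xB5): reg=0x02
After byte 2 (0xCE): reg=0x6A
After byte 3 (0xA1): reg=0x7F
After byte 4 (0xBC): reg=0x47
After byte 5 (0x55): reg=0x7E
After byte 6 (0x57): reg=0xDF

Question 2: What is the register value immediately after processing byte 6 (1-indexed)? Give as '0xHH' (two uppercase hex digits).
Answer: 0xDF

Derivation:
After byte 1 (0xB5): reg=0x02
After byte 2 (0xCE): reg=0x6A
After byte 3 (0xA1): reg=0x7F
After byte 4 (0xBC): reg=0x47
After byte 5 (0x55): reg=0x7E
After byte 6 (0x57): reg=0xDF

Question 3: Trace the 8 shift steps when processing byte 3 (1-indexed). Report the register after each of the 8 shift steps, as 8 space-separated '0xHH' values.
Answer: 0x91 0x25 0x4A 0x94 0x2F 0x5E 0xBC 0x7F

Derivation:
After byte 1 (0xB5): reg=0x02
After byte 2 (0xCE): reg=0x6A
Register before byte 3: 0x6A
After XOR with byte 0xA1: 0xCB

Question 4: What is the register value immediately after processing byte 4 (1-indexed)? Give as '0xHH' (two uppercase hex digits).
Answer: 0x47

Derivation:
After byte 1 (0xB5): reg=0x02
After byte 2 (0xCE): reg=0x6A
After byte 3 (0xA1): reg=0x7F
After byte 4 (0xBC): reg=0x47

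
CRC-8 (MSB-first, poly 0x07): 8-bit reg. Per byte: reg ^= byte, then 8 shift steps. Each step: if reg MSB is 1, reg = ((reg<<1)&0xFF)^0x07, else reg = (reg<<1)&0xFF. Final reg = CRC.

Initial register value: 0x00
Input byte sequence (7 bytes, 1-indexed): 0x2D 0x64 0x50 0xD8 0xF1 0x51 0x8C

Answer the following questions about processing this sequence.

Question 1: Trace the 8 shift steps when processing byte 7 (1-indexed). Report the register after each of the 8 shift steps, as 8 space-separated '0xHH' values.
Answer: 0xCA 0x93 0x21 0x42 0x84 0x0F 0x1E 0x3C

Derivation:
After byte 1 (0x2D): reg=0xC3
After byte 2 (0x64): reg=0x7C
After byte 3 (0x50): reg=0xC4
After byte 4 (0xD8): reg=0x54
After byte 5 (0xF1): reg=0x72
After byte 6 (0x51): reg=0xE9
Register before byte 7: 0xE9
After XOR with byte 0x8C: 0x65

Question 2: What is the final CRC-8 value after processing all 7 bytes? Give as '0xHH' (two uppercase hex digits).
Answer: 0x3C

Derivation:
After byte 1 (0x2D): reg=0xC3
After byte 2 (0x64): reg=0x7C
After byte 3 (0x50): reg=0xC4
After byte 4 (0xD8): reg=0x54
After byte 5 (0xF1): reg=0x72
After byte 6 (0x51): reg=0xE9
After byte 7 (0x8C): reg=0x3C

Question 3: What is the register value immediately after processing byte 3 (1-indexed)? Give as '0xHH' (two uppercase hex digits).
Answer: 0xC4

Derivation:
After byte 1 (0x2D): reg=0xC3
After byte 2 (0x64): reg=0x7C
After byte 3 (0x50): reg=0xC4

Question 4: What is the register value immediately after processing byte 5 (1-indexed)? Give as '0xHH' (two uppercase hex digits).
After byte 1 (0x2D): reg=0xC3
After byte 2 (0x64): reg=0x7C
After byte 3 (0x50): reg=0xC4
After byte 4 (0xD8): reg=0x54
After byte 5 (0xF1): reg=0x72

Answer: 0x72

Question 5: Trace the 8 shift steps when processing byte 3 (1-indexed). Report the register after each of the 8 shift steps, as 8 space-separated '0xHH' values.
Answer: 0x58 0xB0 0x67 0xCE 0x9B 0x31 0x62 0xC4

Derivation:
After byte 1 (0x2D): reg=0xC3
After byte 2 (0x64): reg=0x7C
Register before byte 3: 0x7C
After XOR with byte 0x50: 0x2C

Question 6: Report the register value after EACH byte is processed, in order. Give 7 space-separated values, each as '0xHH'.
0xC3 0x7C 0xC4 0x54 0x72 0xE9 0x3C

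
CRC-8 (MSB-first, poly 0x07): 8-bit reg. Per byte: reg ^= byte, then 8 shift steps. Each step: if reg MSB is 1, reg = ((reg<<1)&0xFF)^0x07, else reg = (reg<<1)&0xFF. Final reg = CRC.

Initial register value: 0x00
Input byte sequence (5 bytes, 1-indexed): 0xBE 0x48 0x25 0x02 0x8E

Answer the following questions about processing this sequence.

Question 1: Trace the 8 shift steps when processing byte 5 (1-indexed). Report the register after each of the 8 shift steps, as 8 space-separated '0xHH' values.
After byte 1 (0xBE): reg=0x33
After byte 2 (0x48): reg=0x66
After byte 3 (0x25): reg=0xCE
After byte 4 (0x02): reg=0x6A
Register before byte 5: 0x6A
After XOR with byte 0x8E: 0xE4

Answer: 0xCF 0x99 0x35 0x6A 0xD4 0xAF 0x59 0xB2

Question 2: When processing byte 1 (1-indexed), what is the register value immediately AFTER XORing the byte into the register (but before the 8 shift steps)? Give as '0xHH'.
Answer: 0xBE

Derivation:
Register before byte 1: 0x00
Byte 1: 0xBE
0x00 XOR 0xBE = 0xBE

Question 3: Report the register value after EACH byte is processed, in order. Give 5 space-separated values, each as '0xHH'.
0x33 0x66 0xCE 0x6A 0xB2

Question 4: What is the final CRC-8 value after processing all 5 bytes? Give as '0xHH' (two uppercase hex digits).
After byte 1 (0xBE): reg=0x33
After byte 2 (0x48): reg=0x66
After byte 3 (0x25): reg=0xCE
After byte 4 (0x02): reg=0x6A
After byte 5 (0x8E): reg=0xB2

Answer: 0xB2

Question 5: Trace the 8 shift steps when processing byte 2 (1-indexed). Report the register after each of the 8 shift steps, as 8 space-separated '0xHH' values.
After byte 1 (0xBE): reg=0x33
Register before byte 2: 0x33
After XOR with byte 0x48: 0x7B

Answer: 0xF6 0xEB 0xD1 0xA5 0x4D 0x9A 0x33 0x66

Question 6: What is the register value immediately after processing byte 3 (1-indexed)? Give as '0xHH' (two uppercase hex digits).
After byte 1 (0xBE): reg=0x33
After byte 2 (0x48): reg=0x66
After byte 3 (0x25): reg=0xCE

Answer: 0xCE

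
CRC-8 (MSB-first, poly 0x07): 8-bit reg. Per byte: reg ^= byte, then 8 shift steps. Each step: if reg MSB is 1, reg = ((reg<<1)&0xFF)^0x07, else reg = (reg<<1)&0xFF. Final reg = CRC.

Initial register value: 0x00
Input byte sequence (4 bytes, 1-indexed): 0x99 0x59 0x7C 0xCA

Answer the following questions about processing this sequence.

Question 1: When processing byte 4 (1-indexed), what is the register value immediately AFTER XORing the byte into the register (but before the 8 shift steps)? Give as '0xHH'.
Register before byte 4: 0x51
Byte 4: 0xCA
0x51 XOR 0xCA = 0x9B

Answer: 0x9B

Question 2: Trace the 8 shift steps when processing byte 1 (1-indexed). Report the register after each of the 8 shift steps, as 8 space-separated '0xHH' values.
Register before byte 1: 0x00
After XOR with byte 0x99: 0x99

Answer: 0x35 0x6A 0xD4 0xAF 0x59 0xB2 0x63 0xC6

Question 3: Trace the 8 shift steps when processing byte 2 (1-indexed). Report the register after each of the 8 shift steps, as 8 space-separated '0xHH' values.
Answer: 0x39 0x72 0xE4 0xCF 0x99 0x35 0x6A 0xD4

Derivation:
After byte 1 (0x99): reg=0xC6
Register before byte 2: 0xC6
After XOR with byte 0x59: 0x9F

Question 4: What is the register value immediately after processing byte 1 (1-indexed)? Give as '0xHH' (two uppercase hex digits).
After byte 1 (0x99): reg=0xC6

Answer: 0xC6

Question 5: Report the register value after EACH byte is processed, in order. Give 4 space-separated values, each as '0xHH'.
0xC6 0xD4 0x51 0xC8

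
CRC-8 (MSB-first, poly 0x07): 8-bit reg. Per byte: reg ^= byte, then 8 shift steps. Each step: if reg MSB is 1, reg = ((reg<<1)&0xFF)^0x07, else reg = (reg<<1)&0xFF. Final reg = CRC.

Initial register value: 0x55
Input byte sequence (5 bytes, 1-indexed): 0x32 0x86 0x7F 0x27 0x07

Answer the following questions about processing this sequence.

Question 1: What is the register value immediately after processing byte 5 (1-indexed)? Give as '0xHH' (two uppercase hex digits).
Answer: 0x30

Derivation:
After byte 1 (0x32): reg=0x32
After byte 2 (0x86): reg=0x05
After byte 3 (0x7F): reg=0x61
After byte 4 (0x27): reg=0xD5
After byte 5 (0x07): reg=0x30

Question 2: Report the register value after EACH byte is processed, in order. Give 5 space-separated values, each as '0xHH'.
0x32 0x05 0x61 0xD5 0x30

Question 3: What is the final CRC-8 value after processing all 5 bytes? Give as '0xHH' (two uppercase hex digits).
After byte 1 (0x32): reg=0x32
After byte 2 (0x86): reg=0x05
After byte 3 (0x7F): reg=0x61
After byte 4 (0x27): reg=0xD5
After byte 5 (0x07): reg=0x30

Answer: 0x30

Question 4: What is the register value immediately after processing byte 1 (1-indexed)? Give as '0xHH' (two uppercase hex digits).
Answer: 0x32

Derivation:
After byte 1 (0x32): reg=0x32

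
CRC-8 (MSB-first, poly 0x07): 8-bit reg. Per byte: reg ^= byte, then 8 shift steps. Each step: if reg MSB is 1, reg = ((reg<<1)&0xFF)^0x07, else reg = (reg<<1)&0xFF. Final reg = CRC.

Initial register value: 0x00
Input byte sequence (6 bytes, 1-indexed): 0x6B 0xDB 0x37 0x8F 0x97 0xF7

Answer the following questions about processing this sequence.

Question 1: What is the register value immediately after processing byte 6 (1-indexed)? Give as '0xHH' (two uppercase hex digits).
After byte 1 (0x6B): reg=0x16
After byte 2 (0xDB): reg=0x6D
After byte 3 (0x37): reg=0x81
After byte 4 (0x8F): reg=0x2A
After byte 5 (0x97): reg=0x3A
After byte 6 (0xF7): reg=0x6D

Answer: 0x6D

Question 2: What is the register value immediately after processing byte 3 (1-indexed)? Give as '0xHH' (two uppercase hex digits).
After byte 1 (0x6B): reg=0x16
After byte 2 (0xDB): reg=0x6D
After byte 3 (0x37): reg=0x81

Answer: 0x81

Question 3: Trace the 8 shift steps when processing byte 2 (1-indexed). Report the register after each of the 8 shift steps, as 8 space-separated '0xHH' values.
Answer: 0x9D 0x3D 0x7A 0xF4 0xEF 0xD9 0xB5 0x6D

Derivation:
After byte 1 (0x6B): reg=0x16
Register before byte 2: 0x16
After XOR with byte 0xDB: 0xCD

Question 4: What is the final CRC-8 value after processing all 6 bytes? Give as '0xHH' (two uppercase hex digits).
Answer: 0x6D

Derivation:
After byte 1 (0x6B): reg=0x16
After byte 2 (0xDB): reg=0x6D
After byte 3 (0x37): reg=0x81
After byte 4 (0x8F): reg=0x2A
After byte 5 (0x97): reg=0x3A
After byte 6 (0xF7): reg=0x6D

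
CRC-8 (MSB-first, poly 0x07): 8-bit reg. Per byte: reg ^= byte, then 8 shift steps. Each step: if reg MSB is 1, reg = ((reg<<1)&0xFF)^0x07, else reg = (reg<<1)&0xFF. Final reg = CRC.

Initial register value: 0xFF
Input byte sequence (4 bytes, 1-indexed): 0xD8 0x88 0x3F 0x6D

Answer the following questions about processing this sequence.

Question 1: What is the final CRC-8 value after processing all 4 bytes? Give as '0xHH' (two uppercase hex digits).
Answer: 0xC8

Derivation:
After byte 1 (0xD8): reg=0xF5
After byte 2 (0x88): reg=0x74
After byte 3 (0x3F): reg=0xF6
After byte 4 (0x6D): reg=0xC8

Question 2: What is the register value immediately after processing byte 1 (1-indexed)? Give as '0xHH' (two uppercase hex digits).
After byte 1 (0xD8): reg=0xF5

Answer: 0xF5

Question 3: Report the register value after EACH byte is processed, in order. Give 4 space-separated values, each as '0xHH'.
0xF5 0x74 0xF6 0xC8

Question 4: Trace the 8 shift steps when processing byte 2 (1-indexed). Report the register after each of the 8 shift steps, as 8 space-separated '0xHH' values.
After byte 1 (0xD8): reg=0xF5
Register before byte 2: 0xF5
After XOR with byte 0x88: 0x7D

Answer: 0xFA 0xF3 0xE1 0xC5 0x8D 0x1D 0x3A 0x74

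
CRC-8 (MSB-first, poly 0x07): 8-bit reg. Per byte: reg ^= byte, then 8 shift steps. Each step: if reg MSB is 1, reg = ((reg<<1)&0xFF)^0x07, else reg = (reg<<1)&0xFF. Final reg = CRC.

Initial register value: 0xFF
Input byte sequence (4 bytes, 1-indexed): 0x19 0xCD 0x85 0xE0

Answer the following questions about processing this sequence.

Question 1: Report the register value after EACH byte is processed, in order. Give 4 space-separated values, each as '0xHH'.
0xBC 0x50 0x25 0x55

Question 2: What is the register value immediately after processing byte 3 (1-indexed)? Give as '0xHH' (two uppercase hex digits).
Answer: 0x25

Derivation:
After byte 1 (0x19): reg=0xBC
After byte 2 (0xCD): reg=0x50
After byte 3 (0x85): reg=0x25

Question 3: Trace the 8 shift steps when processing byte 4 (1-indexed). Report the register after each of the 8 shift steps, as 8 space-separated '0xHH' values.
After byte 1 (0x19): reg=0xBC
After byte 2 (0xCD): reg=0x50
After byte 3 (0x85): reg=0x25
Register before byte 4: 0x25
After XOR with byte 0xE0: 0xC5

Answer: 0x8D 0x1D 0x3A 0x74 0xE8 0xD7 0xA9 0x55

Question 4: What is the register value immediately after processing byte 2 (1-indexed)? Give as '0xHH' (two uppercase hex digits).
Answer: 0x50

Derivation:
After byte 1 (0x19): reg=0xBC
After byte 2 (0xCD): reg=0x50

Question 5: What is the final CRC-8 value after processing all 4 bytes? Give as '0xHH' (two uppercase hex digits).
Answer: 0x55

Derivation:
After byte 1 (0x19): reg=0xBC
After byte 2 (0xCD): reg=0x50
After byte 3 (0x85): reg=0x25
After byte 4 (0xE0): reg=0x55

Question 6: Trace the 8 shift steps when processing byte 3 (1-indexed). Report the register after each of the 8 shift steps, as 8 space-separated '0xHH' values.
Answer: 0xAD 0x5D 0xBA 0x73 0xE6 0xCB 0x91 0x25

Derivation:
After byte 1 (0x19): reg=0xBC
After byte 2 (0xCD): reg=0x50
Register before byte 3: 0x50
After XOR with byte 0x85: 0xD5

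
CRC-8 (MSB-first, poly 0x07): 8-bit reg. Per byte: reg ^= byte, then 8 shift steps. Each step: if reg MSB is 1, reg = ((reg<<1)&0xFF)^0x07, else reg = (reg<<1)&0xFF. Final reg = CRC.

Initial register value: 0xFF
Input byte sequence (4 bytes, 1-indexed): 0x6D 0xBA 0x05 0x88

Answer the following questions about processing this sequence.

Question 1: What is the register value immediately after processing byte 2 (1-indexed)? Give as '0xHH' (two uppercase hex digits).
After byte 1 (0x6D): reg=0xF7
After byte 2 (0xBA): reg=0xE4

Answer: 0xE4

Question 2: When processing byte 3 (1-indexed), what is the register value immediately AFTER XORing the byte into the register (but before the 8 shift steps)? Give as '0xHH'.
Register before byte 3: 0xE4
Byte 3: 0x05
0xE4 XOR 0x05 = 0xE1

Answer: 0xE1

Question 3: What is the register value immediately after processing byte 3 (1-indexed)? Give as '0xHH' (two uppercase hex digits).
After byte 1 (0x6D): reg=0xF7
After byte 2 (0xBA): reg=0xE4
After byte 3 (0x05): reg=0xA9

Answer: 0xA9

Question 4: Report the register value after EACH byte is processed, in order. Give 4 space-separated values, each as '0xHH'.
0xF7 0xE4 0xA9 0xE7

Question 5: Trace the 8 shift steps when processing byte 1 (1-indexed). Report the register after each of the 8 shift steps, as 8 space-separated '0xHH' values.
Answer: 0x23 0x46 0x8C 0x1F 0x3E 0x7C 0xF8 0xF7

Derivation:
Register before byte 1: 0xFF
After XOR with byte 0x6D: 0x92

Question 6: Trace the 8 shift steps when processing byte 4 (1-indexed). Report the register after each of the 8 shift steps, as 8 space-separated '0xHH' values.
Answer: 0x42 0x84 0x0F 0x1E 0x3C 0x78 0xF0 0xE7

Derivation:
After byte 1 (0x6D): reg=0xF7
After byte 2 (0xBA): reg=0xE4
After byte 3 (0x05): reg=0xA9
Register before byte 4: 0xA9
After XOR with byte 0x88: 0x21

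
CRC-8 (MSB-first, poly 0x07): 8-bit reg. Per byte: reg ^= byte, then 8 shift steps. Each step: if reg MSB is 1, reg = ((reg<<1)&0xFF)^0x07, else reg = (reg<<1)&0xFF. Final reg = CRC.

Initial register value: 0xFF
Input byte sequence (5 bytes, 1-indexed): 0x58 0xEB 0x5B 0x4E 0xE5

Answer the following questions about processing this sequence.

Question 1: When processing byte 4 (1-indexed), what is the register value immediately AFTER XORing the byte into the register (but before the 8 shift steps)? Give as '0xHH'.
Answer: 0x42

Derivation:
Register before byte 4: 0x0C
Byte 4: 0x4E
0x0C XOR 0x4E = 0x42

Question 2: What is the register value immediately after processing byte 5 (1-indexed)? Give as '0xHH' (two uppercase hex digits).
After byte 1 (0x58): reg=0x7C
After byte 2 (0xEB): reg=0xEC
After byte 3 (0x5B): reg=0x0C
After byte 4 (0x4E): reg=0xC9
After byte 5 (0xE5): reg=0xC4

Answer: 0xC4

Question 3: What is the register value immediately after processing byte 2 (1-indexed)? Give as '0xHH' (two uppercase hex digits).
Answer: 0xEC

Derivation:
After byte 1 (0x58): reg=0x7C
After byte 2 (0xEB): reg=0xEC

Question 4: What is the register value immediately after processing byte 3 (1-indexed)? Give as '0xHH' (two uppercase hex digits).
After byte 1 (0x58): reg=0x7C
After byte 2 (0xEB): reg=0xEC
After byte 3 (0x5B): reg=0x0C

Answer: 0x0C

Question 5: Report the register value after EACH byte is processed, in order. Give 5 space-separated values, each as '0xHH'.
0x7C 0xEC 0x0C 0xC9 0xC4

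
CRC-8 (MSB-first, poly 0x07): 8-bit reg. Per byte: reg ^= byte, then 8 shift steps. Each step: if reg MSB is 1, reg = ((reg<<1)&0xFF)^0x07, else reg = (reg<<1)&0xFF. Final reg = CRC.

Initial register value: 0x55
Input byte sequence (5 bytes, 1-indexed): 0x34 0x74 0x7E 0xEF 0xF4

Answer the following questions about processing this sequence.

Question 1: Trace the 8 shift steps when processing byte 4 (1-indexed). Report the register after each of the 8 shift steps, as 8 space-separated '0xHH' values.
After byte 1 (0x34): reg=0x20
After byte 2 (0x74): reg=0xAB
After byte 3 (0x7E): reg=0x25
Register before byte 4: 0x25
After XOR with byte 0xEF: 0xCA

Answer: 0x93 0x21 0x42 0x84 0x0F 0x1E 0x3C 0x78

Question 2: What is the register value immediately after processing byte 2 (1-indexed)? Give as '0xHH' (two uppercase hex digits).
Answer: 0xAB

Derivation:
After byte 1 (0x34): reg=0x20
After byte 2 (0x74): reg=0xAB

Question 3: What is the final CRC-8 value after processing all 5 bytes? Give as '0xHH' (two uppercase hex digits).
After byte 1 (0x34): reg=0x20
After byte 2 (0x74): reg=0xAB
After byte 3 (0x7E): reg=0x25
After byte 4 (0xEF): reg=0x78
After byte 5 (0xF4): reg=0xAD

Answer: 0xAD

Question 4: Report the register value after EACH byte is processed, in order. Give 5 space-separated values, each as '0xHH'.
0x20 0xAB 0x25 0x78 0xAD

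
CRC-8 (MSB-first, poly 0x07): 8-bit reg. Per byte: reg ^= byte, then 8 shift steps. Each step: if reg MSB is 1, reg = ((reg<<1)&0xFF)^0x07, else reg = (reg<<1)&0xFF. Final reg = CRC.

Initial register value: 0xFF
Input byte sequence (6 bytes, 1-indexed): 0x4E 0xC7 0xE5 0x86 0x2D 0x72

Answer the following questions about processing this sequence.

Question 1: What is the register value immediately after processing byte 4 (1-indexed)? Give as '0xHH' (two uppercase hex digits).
Answer: 0x8C

Derivation:
After byte 1 (0x4E): reg=0x1E
After byte 2 (0xC7): reg=0x01
After byte 3 (0xE5): reg=0xB2
After byte 4 (0x86): reg=0x8C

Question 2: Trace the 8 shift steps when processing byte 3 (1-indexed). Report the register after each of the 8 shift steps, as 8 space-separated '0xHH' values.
After byte 1 (0x4E): reg=0x1E
After byte 2 (0xC7): reg=0x01
Register before byte 3: 0x01
After XOR with byte 0xE5: 0xE4

Answer: 0xCF 0x99 0x35 0x6A 0xD4 0xAF 0x59 0xB2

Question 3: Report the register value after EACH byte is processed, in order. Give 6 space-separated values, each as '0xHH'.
0x1E 0x01 0xB2 0x8C 0x6E 0x54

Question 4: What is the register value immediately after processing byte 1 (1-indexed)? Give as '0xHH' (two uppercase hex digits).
Answer: 0x1E

Derivation:
After byte 1 (0x4E): reg=0x1E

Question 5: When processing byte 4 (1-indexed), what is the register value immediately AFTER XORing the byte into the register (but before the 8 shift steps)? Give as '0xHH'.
Answer: 0x34

Derivation:
Register before byte 4: 0xB2
Byte 4: 0x86
0xB2 XOR 0x86 = 0x34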